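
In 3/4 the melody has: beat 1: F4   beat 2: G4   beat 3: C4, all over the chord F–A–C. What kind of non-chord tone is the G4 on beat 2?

The harmony at that moment is F major triad (F, A, C); G4 is not a chord tone.
It is approached by step up from F4 and left by leap down to C4.
Step in, leap out, on a weak beat — an escape tone.

Escape tone.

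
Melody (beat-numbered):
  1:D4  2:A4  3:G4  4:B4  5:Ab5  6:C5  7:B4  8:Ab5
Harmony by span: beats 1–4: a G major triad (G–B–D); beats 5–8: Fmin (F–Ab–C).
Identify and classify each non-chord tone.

The harmony at that moment is G major triad (G, B, D); A4 is not a chord tone.
It is approached by leap up from D4 and left by step down to G4.
Leap in, step out — an appoggiatura.
The harmony at that moment is F minor triad (F, Ab, C); B4 is not a chord tone.
It is approached by step down from C5 and left by leap up to Ab5.
Step in, leap out — an escape tone.

A4 (beat 2) — appoggiatura; B4 (beat 7) — escape tone.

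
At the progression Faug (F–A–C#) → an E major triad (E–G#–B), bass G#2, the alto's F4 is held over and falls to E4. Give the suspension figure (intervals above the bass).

At the second chord the bass is G#2. The suspended F4 lies a seventh above the bass; after resolving down by step to E4, the interval above the bass becomes a sixth.
Suspension figures are named by those two intervals: 7–6.

7–6 suspension.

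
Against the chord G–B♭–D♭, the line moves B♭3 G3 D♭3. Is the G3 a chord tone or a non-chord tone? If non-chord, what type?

Chord tone (the root of G diminished triad).

G diminished triad contains G, B♭, D♭; G is the root, so it is a chord tone.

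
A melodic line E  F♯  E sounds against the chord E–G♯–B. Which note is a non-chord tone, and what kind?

F♯ is a neighbor tone.

The harmony at that moment is E major triad (E, G♯, B); F♯ is not a chord tone.
It is approached by step up from E and left by step down to E.
Step away and step back to the same note — a neighbor tone (upper neighbor).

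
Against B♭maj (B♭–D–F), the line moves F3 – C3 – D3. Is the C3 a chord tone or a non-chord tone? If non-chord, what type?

The harmony at that moment is B♭ major triad (B♭, D, F); C3 is not a chord tone.
It is approached by leap down from F3 and left by step up to D3.
Leap in, step out — an appoggiatura.

Non-chord tone — an appoggiatura.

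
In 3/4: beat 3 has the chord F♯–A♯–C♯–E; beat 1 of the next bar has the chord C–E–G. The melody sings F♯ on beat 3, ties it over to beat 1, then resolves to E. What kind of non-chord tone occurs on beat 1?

The harmony at that moment is C major triad (C, E, G); F♯ is not a chord tone.
It is held over (the same pitch as the preceding F♯) and left by step down to E.
Held over from the previous chord and resolving down by step — a suspension.

Suspension.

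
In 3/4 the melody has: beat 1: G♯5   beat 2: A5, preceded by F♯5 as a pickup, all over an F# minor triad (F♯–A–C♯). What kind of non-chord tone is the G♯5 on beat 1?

Passing tone.

The harmony at that moment is F♯ minor triad (F♯, A, C♯); G♯5 is not a chord tone.
It is approached by step up from F♯5 and left by step up to A5.
Step in, step out in the same direction — a passing tone.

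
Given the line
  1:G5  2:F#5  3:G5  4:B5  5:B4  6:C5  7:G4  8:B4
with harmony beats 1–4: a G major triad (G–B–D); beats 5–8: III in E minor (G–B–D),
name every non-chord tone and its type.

The harmony at that moment is G major triad (G, B, D); F#5 is not a chord tone.
It is approached by step down from G5 and left by step up to G5.
Step away and step back to the same note — a neighbor tone (lower neighbor).
The harmony at that moment is G major triad (G, B, D); C5 is not a chord tone.
It is approached by step up from B4 and left by leap down to G4.
Step in, leap out — an escape tone.

F#5 (beat 2) — neighbor tone; C5 (beat 6) — escape tone.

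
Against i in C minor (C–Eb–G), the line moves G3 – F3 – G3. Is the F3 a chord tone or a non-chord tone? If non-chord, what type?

The harmony at that moment is C minor triad (C, Eb, G); F3 is not a chord tone.
It is approached by step down from G3 and left by step up to G3.
Step away and step back to the same note — a neighbor tone (lower neighbor).

Non-chord tone — a neighbor tone.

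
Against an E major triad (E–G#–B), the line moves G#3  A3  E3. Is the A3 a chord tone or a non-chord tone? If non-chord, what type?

Non-chord tone — an escape tone.

The harmony at that moment is E major triad (E, G#, B); A3 is not a chord tone.
It is approached by step up from G#3 and left by leap down to E3.
Step in, leap out — an escape tone.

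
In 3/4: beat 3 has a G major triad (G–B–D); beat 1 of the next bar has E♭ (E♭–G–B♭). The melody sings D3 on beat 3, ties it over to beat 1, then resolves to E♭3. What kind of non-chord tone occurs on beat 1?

Retardation.

The harmony at that moment is E♭ major triad (E♭, G, B♭); D3 is not a chord tone.
It is held over (the same pitch as the preceding D3) and left by step up to E♭3.
Held over from the previous chord and resolving up by step — a retardation.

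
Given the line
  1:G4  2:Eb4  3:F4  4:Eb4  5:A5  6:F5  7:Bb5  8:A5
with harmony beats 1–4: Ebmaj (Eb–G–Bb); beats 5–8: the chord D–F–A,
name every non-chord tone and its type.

The harmony at that moment is Eb major triad (Eb, G, Bb); F4 is not a chord tone.
It is approached by step up from Eb4 and left by step down to Eb4.
Step away and step back to the same note — a neighbor tone (upper neighbor).
The harmony at that moment is D minor triad (D, F, A); Bb5 is not a chord tone.
It is approached by leap up from F5 and left by step down to A5.
Leap in, step out — an appoggiatura.

F4 (beat 3) — neighbor tone; Bb5 (beat 7) — appoggiatura.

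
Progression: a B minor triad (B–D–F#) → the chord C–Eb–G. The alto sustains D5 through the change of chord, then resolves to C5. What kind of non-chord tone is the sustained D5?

D5 is a suspension.

The harmony at that moment is C minor triad (C, Eb, G); D5 is not a chord tone.
It is held over (the same pitch as the preceding D5) and left by step down to C5.
Held over from the previous chord and resolving down by step — a suspension.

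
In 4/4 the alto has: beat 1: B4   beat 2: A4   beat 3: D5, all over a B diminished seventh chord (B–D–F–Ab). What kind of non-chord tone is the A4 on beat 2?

Escape tone.

The harmony at that moment is B diminished seventh chord (B, D, F, Ab); A4 is not a chord tone.
It is approached by step down from B4 and left by leap up to D5.
Step in, leap out, on a weak beat — an escape tone.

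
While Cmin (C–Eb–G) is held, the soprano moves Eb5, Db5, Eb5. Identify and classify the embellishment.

Db5 is a neighbor tone.

The harmony at that moment is C minor triad (C, Eb, G); Db5 is not a chord tone.
It is approached by step down from Eb5 and left by step up to Eb5.
Step away and step back to the same note — a neighbor tone (lower neighbor).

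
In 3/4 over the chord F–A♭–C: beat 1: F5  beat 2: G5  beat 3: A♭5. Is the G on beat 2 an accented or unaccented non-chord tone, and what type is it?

The harmony at that moment is F minor triad (F, A♭, C); G5 is not a chord tone.
It is approached by step up from F5 and left by step up to A♭5.
Step in, step out in the same direction — a passing tone.
It falls on a weak beat, so it is unaccented.

Unaccented passing tone.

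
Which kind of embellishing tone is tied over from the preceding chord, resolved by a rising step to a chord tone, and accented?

Retardation.

Approach: by preparation — the pitch is first a chord tone, then held (tied or repeated) while the harmony changes under it. Departure: up by step. Metric position: strong.
A prepared dissonance that resolves upward by step — a retardation. (The same figure resolving downward would be a suspension.)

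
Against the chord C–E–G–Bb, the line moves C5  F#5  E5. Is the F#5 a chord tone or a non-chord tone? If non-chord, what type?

Non-chord tone — an appoggiatura.

The harmony at that moment is C dominant seventh chord (C, E, G, Bb); F#5 is not a chord tone.
It is approached by leap up from C5 and left by step down to E5.
Leap in, step out — an appoggiatura.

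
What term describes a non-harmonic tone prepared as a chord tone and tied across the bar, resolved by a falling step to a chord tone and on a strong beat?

Suspension.

Approach: by preparation — the pitch is first a chord tone, then held (tied or repeated) while the harmony changes under it. Departure: down by step. Metric position: strong.
A prepared dissonance that resolves downward by step — a suspension. (The same figure resolving upward would be a retardation.)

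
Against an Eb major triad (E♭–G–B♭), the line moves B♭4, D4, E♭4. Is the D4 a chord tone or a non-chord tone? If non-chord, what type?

Non-chord tone — an appoggiatura.

The harmony at that moment is E♭ major triad (E♭, G, B♭); D4 is not a chord tone.
It is approached by leap down from B♭4 and left by step up to E♭4.
Leap in, step out — an appoggiatura.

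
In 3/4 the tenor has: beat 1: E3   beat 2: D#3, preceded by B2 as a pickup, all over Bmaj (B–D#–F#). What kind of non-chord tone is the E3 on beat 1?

The harmony at that moment is B major triad (B, D#, F#); E3 is not a chord tone.
It is approached by leap up from B2 and left by step down to D#3.
Leap in, step out, metrically accented — an appoggiatura.

Appoggiatura.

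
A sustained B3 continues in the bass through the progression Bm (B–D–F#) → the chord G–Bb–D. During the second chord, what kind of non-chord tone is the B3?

Pedal tone (pedal point).

The harmony at that moment is G minor triad (G, Bb, D); B3 is not a chord tone.
It is held over (the same pitch as the preceding B3) and then sustained as the same pitch into the next harmony.
Sustained through a change of harmony — a pedal tone.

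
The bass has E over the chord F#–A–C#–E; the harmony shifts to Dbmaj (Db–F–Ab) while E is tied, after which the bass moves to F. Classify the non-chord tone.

E is a retardation.

The harmony at that moment is Db major triad (Db, F, Ab); E is not a chord tone.
It is held over (the same pitch as the preceding E) and left by step up to F.
Held over from the previous chord and resolving up by step — a retardation.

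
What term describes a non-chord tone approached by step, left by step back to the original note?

Neighbor tone.

Approach: by step. Departure: by step in the opposite direction, back to the starting pitch.
Stepwise on both sides but reversing to return to the same chord tone — a neighbor tone. (Had it continued onward in the same direction it would be a passing tone instead.)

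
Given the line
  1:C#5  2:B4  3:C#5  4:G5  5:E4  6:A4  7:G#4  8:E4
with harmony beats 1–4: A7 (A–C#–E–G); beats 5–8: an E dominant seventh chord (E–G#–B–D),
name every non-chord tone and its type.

B4 (beat 2) — neighbor tone; A4 (beat 6) — appoggiatura.

The harmony at that moment is A dominant seventh chord (A, C#, E, G); B4 is not a chord tone.
It is approached by step down from C#5 and left by step up to C#5.
Step away and step back to the same note — a neighbor tone (lower neighbor).
The harmony at that moment is E dominant seventh chord (E, G#, B, D); A4 is not a chord tone.
It is approached by leap up from E4 and left by step down to G#4.
Leap in, step out — an appoggiatura.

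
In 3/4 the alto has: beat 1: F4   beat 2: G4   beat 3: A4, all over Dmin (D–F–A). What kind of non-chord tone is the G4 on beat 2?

The harmony at that moment is D minor triad (D, F, A); G4 is not a chord tone.
It is approached by step up from F4 and left by step up to A4.
Step in, step out in the same direction — a passing tone.

Passing tone.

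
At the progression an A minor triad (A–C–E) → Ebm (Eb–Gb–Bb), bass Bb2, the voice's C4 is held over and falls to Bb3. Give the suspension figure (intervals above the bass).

9–8 suspension.

At the second chord the bass is Bb2. The suspended C4 lies a ninth above the bass; after resolving down by step to Bb3, the interval above the bass becomes an octave.
Suspension figures are named by those two intervals: 9–8.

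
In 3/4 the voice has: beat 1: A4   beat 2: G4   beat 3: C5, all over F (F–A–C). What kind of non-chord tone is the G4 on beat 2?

The harmony at that moment is F major triad (F, A, C); G4 is not a chord tone.
It is approached by step down from A4 and left by leap up to C5.
Step in, leap out, on a weak beat — an escape tone.

Escape tone.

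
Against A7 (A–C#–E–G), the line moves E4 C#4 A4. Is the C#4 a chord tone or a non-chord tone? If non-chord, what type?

A dominant seventh chord contains A, C#, E, G; C# is the third, so it is a chord tone.

Chord tone (the third of A dominant seventh chord).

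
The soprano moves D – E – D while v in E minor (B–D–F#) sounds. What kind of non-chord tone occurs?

The harmony at that moment is B minor triad (B, D, F#); E is not a chord tone.
It is approached by step up from D and left by step down to D.
Step away and step back to the same note — a neighbor tone (upper neighbor).

E is a neighbor tone.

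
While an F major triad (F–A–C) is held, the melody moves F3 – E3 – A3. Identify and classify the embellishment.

The harmony at that moment is F major triad (F, A, C); E3 is not a chord tone.
It is approached by step down from F3 and left by leap up to A3.
Step in, leap out — an escape tone.

E3 is an escape tone.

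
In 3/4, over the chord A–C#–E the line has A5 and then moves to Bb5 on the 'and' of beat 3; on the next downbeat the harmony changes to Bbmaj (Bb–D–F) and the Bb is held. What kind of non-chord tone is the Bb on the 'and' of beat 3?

Anticipation.

The harmony at that moment is A major triad (A, C#, E); Bb5 is not a chord tone.
It is approached by step up from A5 and then sustained as the same pitch into the next harmony.
Arriving early and becoming a chord tone when the harmony changes — an anticipation.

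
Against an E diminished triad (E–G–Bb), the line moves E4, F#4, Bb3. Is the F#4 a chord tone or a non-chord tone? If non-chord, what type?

Non-chord tone — an escape tone.

The harmony at that moment is E diminished triad (E, G, Bb); F#4 is not a chord tone.
It is approached by step up from E4 and left by leap down to Bb3.
Step in, leap out — an escape tone.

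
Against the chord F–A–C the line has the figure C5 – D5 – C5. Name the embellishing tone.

The harmony at that moment is F major triad (F, A, C); D5 is not a chord tone.
It is approached by step up from C5 and left by step down to C5.
Step away and step back to the same note — a neighbor tone (upper neighbor).

D5 is a neighbor tone.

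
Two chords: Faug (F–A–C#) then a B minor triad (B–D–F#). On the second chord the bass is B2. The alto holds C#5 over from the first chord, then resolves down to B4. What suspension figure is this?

At the second chord the bass is B2. The suspended C#5 lies a ninth above the bass; after resolving down by step to B4, the interval above the bass becomes an octave.
Suspension figures are named by those two intervals: 9–8.

9–8 suspension.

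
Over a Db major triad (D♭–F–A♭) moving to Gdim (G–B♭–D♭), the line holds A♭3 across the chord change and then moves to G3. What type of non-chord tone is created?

A♭3 is a suspension.

The harmony at that moment is G diminished triad (G, B♭, D♭); A♭3 is not a chord tone.
It is held over (the same pitch as the preceding A♭3) and left by step down to G3.
Held over from the previous chord and resolving down by step — a suspension.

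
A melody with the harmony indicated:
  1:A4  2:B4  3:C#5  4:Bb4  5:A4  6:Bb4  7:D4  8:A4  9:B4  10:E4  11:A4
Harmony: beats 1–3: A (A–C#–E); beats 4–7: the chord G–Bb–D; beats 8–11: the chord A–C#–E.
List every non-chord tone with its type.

The harmony at that moment is A major triad (A, C#, E); B4 is not a chord tone.
It is approached by step up from A4 and left by step up to C#5.
Step in, step out in the same direction — a passing tone.
The harmony at that moment is G minor triad (G, Bb, D); A4 is not a chord tone.
It is approached by step down from Bb4 and left by step up to Bb4.
Step away and step back to the same note — a neighbor tone (lower neighbor).
The harmony at that moment is A major triad (A, C#, E); B4 is not a chord tone.
It is approached by step up from A4 and left by leap down to E4.
Step in, leap out — an escape tone.

B4 (beat 2) — passing tone; A4 (beat 5) — neighbor tone; B4 (beat 9) — escape tone.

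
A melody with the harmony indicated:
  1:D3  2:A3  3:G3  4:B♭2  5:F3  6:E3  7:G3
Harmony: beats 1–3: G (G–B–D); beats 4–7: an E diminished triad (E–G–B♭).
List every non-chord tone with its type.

The harmony at that moment is G major triad (G, B, D); A3 is not a chord tone.
It is approached by leap up from D3 and left by step down to G3.
Leap in, step out — an appoggiatura.
The harmony at that moment is E diminished triad (E, G, B♭); F3 is not a chord tone.
It is approached by leap up from B♭2 and left by step down to E3.
Leap in, step out — an appoggiatura.

A3 (beat 2) — appoggiatura; F3 (beat 5) — appoggiatura.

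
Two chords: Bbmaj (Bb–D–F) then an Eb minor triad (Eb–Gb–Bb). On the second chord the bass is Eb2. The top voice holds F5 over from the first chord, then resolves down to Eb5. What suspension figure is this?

9–8 suspension.

At the second chord the bass is Eb2. The suspended F5 lies a ninth above the bass; after resolving down by step to Eb5, the interval above the bass becomes an octave.
Suspension figures are named by those two intervals: 9–8.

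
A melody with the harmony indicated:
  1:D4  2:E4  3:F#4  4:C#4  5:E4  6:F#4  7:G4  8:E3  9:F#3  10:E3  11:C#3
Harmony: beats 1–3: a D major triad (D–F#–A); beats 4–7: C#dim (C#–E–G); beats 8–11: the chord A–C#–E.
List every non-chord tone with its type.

The harmony at that moment is D major triad (D, F#, A); E4 is not a chord tone.
It is approached by step up from D4 and left by step up to F#4.
Step in, step out in the same direction — a passing tone.
The harmony at that moment is C# diminished triad (C#, E, G); F#4 is not a chord tone.
It is approached by step up from E4 and left by step up to G4.
Step in, step out in the same direction — a passing tone.
The harmony at that moment is A major triad (A, C#, E); F#3 is not a chord tone.
It is approached by step up from E3 and left by step down to E3.
Step away and step back to the same note — a neighbor tone (upper neighbor).

E4 (beat 2) — passing tone; F#4 (beat 6) — passing tone; F#3 (beat 9) — neighbor tone.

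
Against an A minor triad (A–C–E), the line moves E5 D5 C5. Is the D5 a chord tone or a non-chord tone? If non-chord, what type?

Non-chord tone — a passing tone.

The harmony at that moment is A minor triad (A, C, E); D5 is not a chord tone.
It is approached by step down from E5 and left by step down to C5.
Step in, step out in the same direction — a passing tone.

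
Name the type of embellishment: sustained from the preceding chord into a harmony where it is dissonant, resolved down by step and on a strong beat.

Approach: by preparation — the pitch is first a chord tone, then held (tied or repeated) while the harmony changes under it. Departure: down by step. Metric position: strong.
A prepared dissonance that resolves downward by step — a suspension. (The same figure resolving upward would be a retardation.)

Suspension.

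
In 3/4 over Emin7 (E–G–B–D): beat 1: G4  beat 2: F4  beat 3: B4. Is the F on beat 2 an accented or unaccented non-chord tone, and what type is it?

Unaccented escape tone.

The harmony at that moment is E minor seventh chord (E, G, B, D); F4 is not a chord tone.
It is approached by step down from G4 and left by leap up to B4.
Step in, leap out — an escape tone.
It falls on a weak beat, so it is unaccented.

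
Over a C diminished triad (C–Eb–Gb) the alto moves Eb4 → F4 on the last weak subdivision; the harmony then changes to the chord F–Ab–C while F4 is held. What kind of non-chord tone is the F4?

F4 is an anticipation.

The harmony at that moment is C diminished triad (C, Eb, Gb); F4 is not a chord tone.
It is approached by step up from Eb4 and then sustained as the same pitch into the next harmony.
Arriving early and becoming a chord tone when the harmony changes — an anticipation.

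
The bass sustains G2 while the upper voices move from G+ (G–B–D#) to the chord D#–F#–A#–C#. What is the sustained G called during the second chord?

Pedal tone (pedal point).

The harmony at that moment is D# minor seventh chord (D#, F#, A#, C#); G2 is not a chord tone.
It is held over (the same pitch as the preceding G2) and then sustained as the same pitch into the next harmony.
Sustained through a change of harmony — a pedal tone.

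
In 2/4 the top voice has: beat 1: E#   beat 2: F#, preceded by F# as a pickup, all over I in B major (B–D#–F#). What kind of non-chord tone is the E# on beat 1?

The harmony at that moment is B major triad (B, D#, F#); E# is not a chord tone.
It is approached by step down from F# and left by step up to F#.
Step away and step back to the same note — a neighbor tone (lower neighbor).

Lower neighbor tone.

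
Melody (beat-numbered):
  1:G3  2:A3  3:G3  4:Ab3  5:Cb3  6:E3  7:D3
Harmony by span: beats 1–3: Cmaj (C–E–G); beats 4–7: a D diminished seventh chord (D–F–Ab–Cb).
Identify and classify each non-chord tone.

The harmony at that moment is C major triad (C, E, G); A3 is not a chord tone.
It is approached by step up from G3 and left by step down to G3.
Step away and step back to the same note — a neighbor tone (upper neighbor).
The harmony at that moment is D diminished seventh chord (D, F, Ab, Cb); E3 is not a chord tone.
It is approached by leap up from Cb3 and left by step down to D3.
Leap in, step out — an appoggiatura.

A3 (beat 2) — neighbor tone; E3 (beat 6) — appoggiatura.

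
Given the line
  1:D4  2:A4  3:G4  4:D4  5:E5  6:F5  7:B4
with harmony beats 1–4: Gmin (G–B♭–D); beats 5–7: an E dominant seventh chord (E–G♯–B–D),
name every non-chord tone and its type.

A4 (beat 2) — appoggiatura; F5 (beat 6) — escape tone.

The harmony at that moment is G minor triad (G, B♭, D); A4 is not a chord tone.
It is approached by leap up from D4 and left by step down to G4.
Leap in, step out — an appoggiatura.
The harmony at that moment is E dominant seventh chord (E, G♯, B, D); F5 is not a chord tone.
It is approached by step up from E5 and left by leap down to B4.
Step in, leap out — an escape tone.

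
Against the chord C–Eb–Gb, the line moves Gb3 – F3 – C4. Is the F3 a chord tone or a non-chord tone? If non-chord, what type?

The harmony at that moment is C diminished triad (C, Eb, Gb); F3 is not a chord tone.
It is approached by step down from Gb3 and left by leap up to C4.
Step in, leap out — an escape tone.

Non-chord tone — an escape tone.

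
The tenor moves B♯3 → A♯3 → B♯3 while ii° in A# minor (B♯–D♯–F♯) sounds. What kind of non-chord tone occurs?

The harmony at that moment is B♯ diminished triad (B♯, D♯, F♯); A♯3 is not a chord tone.
It is approached by step down from B♯3 and left by step up to B♯3.
Step away and step back to the same note — a neighbor tone (lower neighbor).

A♯3 is a neighbor tone.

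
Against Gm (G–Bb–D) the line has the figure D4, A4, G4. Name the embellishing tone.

A4 is an appoggiatura.

The harmony at that moment is G minor triad (G, Bb, D); A4 is not a chord tone.
It is approached by leap up from D4 and left by step down to G4.
Leap in, step out — an appoggiatura.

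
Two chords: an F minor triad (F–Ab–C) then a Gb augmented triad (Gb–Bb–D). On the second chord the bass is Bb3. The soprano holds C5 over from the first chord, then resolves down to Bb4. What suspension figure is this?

9–8 suspension.

At the second chord the bass is Bb3. The suspended C5 lies a ninth above the bass; after resolving down by step to Bb4, the interval above the bass becomes an octave.
Suspension figures are named by those two intervals: 9–8.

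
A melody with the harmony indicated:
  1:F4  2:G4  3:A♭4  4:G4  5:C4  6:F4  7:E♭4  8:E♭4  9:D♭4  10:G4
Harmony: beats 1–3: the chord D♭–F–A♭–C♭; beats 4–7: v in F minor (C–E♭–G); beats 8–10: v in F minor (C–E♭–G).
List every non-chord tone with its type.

G4 (beat 2) — passing tone; F4 (beat 6) — appoggiatura; D♭4 (beat 9) — escape tone.

The harmony at that moment is D♭ dominant seventh chord (D♭, F, A♭, C♭); G4 is not a chord tone.
It is approached by step up from F4 and left by step up to A♭4.
Step in, step out in the same direction — a passing tone.
The harmony at that moment is C minor triad (C, E♭, G); F4 is not a chord tone.
It is approached by leap up from C4 and left by step down to E♭4.
Leap in, step out — an appoggiatura.
The harmony at that moment is C minor triad (C, E♭, G); D♭4 is not a chord tone.
It is approached by step down from E♭4 and left by leap up to G4.
Step in, leap out — an escape tone.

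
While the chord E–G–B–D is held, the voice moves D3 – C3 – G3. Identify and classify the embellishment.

The harmony at that moment is E minor seventh chord (E, G, B, D); C3 is not a chord tone.
It is approached by step down from D3 and left by leap up to G3.
Step in, leap out — an escape tone.

C3 is an escape tone.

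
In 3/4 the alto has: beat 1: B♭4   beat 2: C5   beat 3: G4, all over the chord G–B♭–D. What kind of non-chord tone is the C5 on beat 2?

The harmony at that moment is G minor triad (G, B♭, D); C5 is not a chord tone.
It is approached by step up from B♭4 and left by leap down to G4.
Step in, leap out, on a weak beat — an escape tone.

Escape tone.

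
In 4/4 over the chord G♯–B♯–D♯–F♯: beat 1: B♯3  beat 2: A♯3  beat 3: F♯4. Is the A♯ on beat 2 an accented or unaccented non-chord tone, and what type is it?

Unaccented escape tone.

The harmony at that moment is G♯ dominant seventh chord (G♯, B♯, D♯, F♯); A♯3 is not a chord tone.
It is approached by step down from B♯3 and left by leap up to F♯4.
Step in, leap out — an escape tone.
It falls on a weak beat, so it is unaccented.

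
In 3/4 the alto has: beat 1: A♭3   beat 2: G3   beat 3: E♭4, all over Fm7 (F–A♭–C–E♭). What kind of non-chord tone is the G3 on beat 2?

The harmony at that moment is F minor seventh chord (F, A♭, C, E♭); G3 is not a chord tone.
It is approached by step down from A♭3 and left by leap up to E♭4.
Step in, leap out, on a weak beat — an escape tone.

Escape tone.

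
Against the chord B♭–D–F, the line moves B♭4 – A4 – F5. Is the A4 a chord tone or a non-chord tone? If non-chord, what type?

Non-chord tone — an escape tone.

The harmony at that moment is B♭ major triad (B♭, D, F); A4 is not a chord tone.
It is approached by step down from B♭4 and left by leap up to F5.
Step in, leap out — an escape tone.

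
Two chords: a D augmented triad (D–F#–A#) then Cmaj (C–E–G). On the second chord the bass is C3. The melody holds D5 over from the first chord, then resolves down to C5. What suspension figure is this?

9–8 suspension.

At the second chord the bass is C3. The suspended D5 lies a ninth above the bass; after resolving down by step to C5, the interval above the bass becomes an octave.
Suspension figures are named by those two intervals: 9–8.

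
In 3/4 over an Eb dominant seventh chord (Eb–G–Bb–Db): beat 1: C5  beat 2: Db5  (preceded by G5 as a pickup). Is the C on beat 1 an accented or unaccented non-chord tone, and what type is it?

The harmony at that moment is Eb dominant seventh chord (Eb, G, Bb, Db); C5 is not a chord tone.
It is approached by leap down from G5 and left by step up to Db5.
Leap in, step out — an appoggiatura.
It falls on the downbeat, so it is accented.

Accented appoggiatura.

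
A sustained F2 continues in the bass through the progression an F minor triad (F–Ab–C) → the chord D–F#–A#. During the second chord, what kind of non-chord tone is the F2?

The harmony at that moment is D augmented triad (D, F#, A#); F2 is not a chord tone.
It is held over (the same pitch as the preceding F2) and then sustained as the same pitch into the next harmony.
Sustained through a change of harmony — a pedal tone.

Pedal tone (pedal point).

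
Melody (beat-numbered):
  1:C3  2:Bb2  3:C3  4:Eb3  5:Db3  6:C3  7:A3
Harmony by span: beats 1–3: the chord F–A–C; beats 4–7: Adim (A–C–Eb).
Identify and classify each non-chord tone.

Bb2 (beat 2) — neighbor tone; Db3 (beat 5) — passing tone.

The harmony at that moment is F major triad (F, A, C); Bb2 is not a chord tone.
It is approached by step down from C3 and left by step up to C3.
Step away and step back to the same note — a neighbor tone (lower neighbor).
The harmony at that moment is A diminished triad (A, C, Eb); Db3 is not a chord tone.
It is approached by step down from Eb3 and left by step down to C3.
Step in, step out in the same direction — a passing tone.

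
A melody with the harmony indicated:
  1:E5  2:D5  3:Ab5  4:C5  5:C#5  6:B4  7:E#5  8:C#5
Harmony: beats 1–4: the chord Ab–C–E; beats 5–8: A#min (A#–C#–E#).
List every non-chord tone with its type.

D5 (beat 2) — escape tone; B4 (beat 6) — escape tone.

The harmony at that moment is Ab augmented triad (Ab, C, E); D5 is not a chord tone.
It is approached by step down from E5 and left by leap up to Ab5.
Step in, leap out — an escape tone.
The harmony at that moment is A# minor triad (A#, C#, E#); B4 is not a chord tone.
It is approached by step down from C#5 and left by leap up to E#5.
Step in, leap out — an escape tone.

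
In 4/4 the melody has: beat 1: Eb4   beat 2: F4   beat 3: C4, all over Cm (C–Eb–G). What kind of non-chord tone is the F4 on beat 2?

The harmony at that moment is C minor triad (C, Eb, G); F4 is not a chord tone.
It is approached by step up from Eb4 and left by leap down to C4.
Step in, leap out, on a weak beat — an escape tone.

Escape tone.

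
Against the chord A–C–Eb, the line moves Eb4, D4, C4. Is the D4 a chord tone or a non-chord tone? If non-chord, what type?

The harmony at that moment is A diminished triad (A, C, Eb); D4 is not a chord tone.
It is approached by step down from Eb4 and left by step down to C4.
Step in, step out in the same direction — a passing tone.

Non-chord tone — a passing tone.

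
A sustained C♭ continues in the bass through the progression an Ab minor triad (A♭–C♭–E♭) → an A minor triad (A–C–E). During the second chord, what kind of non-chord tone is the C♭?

The harmony at that moment is A minor triad (A, C, E); C♭ is not a chord tone.
It is held over (the same pitch as the preceding C♭) and then sustained as the same pitch into the next harmony.
Sustained through a change of harmony — a pedal tone.

Pedal tone (pedal point).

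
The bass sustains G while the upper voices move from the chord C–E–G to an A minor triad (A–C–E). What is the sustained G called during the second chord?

The harmony at that moment is A minor triad (A, C, E); G is not a chord tone.
It is held over (the same pitch as the preceding G) and then sustained as the same pitch into the next harmony.
Sustained through a change of harmony — a pedal tone.

Pedal tone (pedal point).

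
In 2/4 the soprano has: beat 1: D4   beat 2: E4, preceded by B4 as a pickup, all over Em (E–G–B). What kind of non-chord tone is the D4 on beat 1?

Appoggiatura.

The harmony at that moment is E minor triad (E, G, B); D4 is not a chord tone.
It is approached by leap down from B4 and left by step up to E4.
Leap in, step out, metrically accented — an appoggiatura.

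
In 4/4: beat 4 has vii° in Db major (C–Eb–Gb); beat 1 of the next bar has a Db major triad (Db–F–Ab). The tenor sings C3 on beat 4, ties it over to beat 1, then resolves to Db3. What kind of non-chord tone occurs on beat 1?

Retardation.

The harmony at that moment is Db major triad (Db, F, Ab); C3 is not a chord tone.
It is held over (the same pitch as the preceding C3) and left by step up to Db3.
Held over from the previous chord and resolving up by step — a retardation.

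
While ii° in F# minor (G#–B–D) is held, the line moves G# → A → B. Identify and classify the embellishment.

The harmony at that moment is G# diminished triad (G#, B, D); A is not a chord tone.
It is approached by step up from G# and left by step up to B.
Step in, step out in the same direction — a passing tone.

A is a passing tone.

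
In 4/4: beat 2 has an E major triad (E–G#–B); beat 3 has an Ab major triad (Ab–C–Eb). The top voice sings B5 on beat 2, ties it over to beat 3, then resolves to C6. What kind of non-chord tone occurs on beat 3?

Retardation.

The harmony at that moment is Ab major triad (Ab, C, Eb); B5 is not a chord tone.
It is held over (the same pitch as the preceding B5) and left by step up to C6.
Held over from the previous chord and resolving up by step — a retardation.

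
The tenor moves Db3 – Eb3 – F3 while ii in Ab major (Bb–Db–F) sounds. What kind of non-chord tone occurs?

Eb3 is a passing tone.

The harmony at that moment is Bb minor triad (Bb, Db, F); Eb3 is not a chord tone.
It is approached by step up from Db3 and left by step up to F3.
Step in, step out in the same direction — a passing tone.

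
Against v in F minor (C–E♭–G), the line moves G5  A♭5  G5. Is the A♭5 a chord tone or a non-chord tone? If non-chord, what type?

The harmony at that moment is C minor triad (C, E♭, G); A♭5 is not a chord tone.
It is approached by step up from G5 and left by step down to G5.
Step away and step back to the same note — a neighbor tone (upper neighbor).

Non-chord tone — a neighbor tone.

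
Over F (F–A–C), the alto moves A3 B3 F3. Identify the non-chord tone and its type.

The harmony at that moment is F major triad (F, A, C); B3 is not a chord tone.
It is approached by step up from A3 and left by leap down to F3.
Step in, leap out — an escape tone.

B3 is an escape tone.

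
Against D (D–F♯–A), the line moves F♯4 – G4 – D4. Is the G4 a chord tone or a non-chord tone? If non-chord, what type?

Non-chord tone — an escape tone.

The harmony at that moment is D major triad (D, F♯, A); G4 is not a chord tone.
It is approached by step up from F♯4 and left by leap down to D4.
Step in, leap out — an escape tone.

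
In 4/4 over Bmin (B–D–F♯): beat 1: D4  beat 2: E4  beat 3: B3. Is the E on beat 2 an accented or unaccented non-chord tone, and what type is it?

The harmony at that moment is B minor triad (B, D, F♯); E4 is not a chord tone.
It is approached by step up from D4 and left by leap down to B3.
Step in, leap out — an escape tone.
It falls on a weak beat, so it is unaccented.

Unaccented escape tone.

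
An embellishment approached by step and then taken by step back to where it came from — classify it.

Neighbor tone.

Approach: by step. Departure: by step in the opposite direction, back to the starting pitch.
Stepwise on both sides but reversing to return to the same chord tone — a neighbor tone. (Had it continued onward in the same direction it would be a passing tone instead.)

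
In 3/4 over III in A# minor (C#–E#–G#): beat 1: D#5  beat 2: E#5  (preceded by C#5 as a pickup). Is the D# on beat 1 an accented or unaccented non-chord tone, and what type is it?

Accented passing tone.

The harmony at that moment is C# major triad (C#, E#, G#); D#5 is not a chord tone.
It is approached by step up from C#5 and left by step up to E#5.
Step in, step out in the same direction — a passing tone.
It falls on the downbeat, so it is accented.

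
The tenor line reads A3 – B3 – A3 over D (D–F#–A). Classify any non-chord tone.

B3 is a neighbor tone.

The harmony at that moment is D major triad (D, F#, A); B3 is not a chord tone.
It is approached by step up from A3 and left by step down to A3.
Step away and step back to the same note — a neighbor tone (upper neighbor).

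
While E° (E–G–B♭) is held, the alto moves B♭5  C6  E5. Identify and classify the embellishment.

The harmony at that moment is E diminished triad (E, G, B♭); C6 is not a chord tone.
It is approached by step up from B♭5 and left by leap down to E5.
Step in, leap out — an escape tone.

C6 is an escape tone.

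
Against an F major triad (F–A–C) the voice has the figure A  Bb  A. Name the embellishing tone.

Bb is a neighbor tone.

The harmony at that moment is F major triad (F, A, C); Bb is not a chord tone.
It is approached by step up from A and left by step down to A.
Step away and step back to the same note — a neighbor tone (upper neighbor).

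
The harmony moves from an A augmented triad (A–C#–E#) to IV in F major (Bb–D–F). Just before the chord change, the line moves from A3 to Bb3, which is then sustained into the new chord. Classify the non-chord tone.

Bb3 is an anticipation.

The harmony at that moment is A augmented triad (A, C#, E#); Bb3 is not a chord tone.
It is approached by step up from A3 and then sustained as the same pitch into the next harmony.
Arriving early and becoming a chord tone when the harmony changes — an anticipation.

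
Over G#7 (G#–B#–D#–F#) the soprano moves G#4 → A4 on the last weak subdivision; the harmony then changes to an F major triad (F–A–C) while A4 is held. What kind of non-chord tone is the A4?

The harmony at that moment is G# dominant seventh chord (G#, B#, D#, F#); A4 is not a chord tone.
It is approached by step up from G#4 and then sustained as the same pitch into the next harmony.
Arriving early and becoming a chord tone when the harmony changes — an anticipation.

A4 is an anticipation.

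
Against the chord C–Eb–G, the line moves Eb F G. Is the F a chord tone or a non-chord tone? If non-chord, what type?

Non-chord tone — a passing tone.

The harmony at that moment is C minor triad (C, Eb, G); F is not a chord tone.
It is approached by step up from Eb and left by step up to G.
Step in, step out in the same direction — a passing tone.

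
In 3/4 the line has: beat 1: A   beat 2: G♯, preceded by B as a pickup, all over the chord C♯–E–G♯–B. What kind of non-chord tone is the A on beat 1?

The harmony at that moment is C♯ minor seventh chord (C♯, E, G♯, B); A is not a chord tone.
It is approached by step down from B and left by step down to G♯.
Step in, step out in the same direction — a passing tone.

Passing tone.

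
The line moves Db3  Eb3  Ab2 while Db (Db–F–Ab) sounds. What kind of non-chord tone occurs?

The harmony at that moment is Db major triad (Db, F, Ab); Eb3 is not a chord tone.
It is approached by step up from Db3 and left by leap down to Ab2.
Step in, leap out — an escape tone.

Eb3 is an escape tone.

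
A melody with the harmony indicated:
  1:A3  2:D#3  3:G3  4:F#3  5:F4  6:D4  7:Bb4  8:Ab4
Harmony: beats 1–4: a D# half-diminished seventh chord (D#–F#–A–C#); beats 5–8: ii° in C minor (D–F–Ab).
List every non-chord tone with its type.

The harmony at that moment is D# half-diminished seventh chord (D#, F#, A, C#); G3 is not a chord tone.
It is approached by leap up from D#3 and left by step down to F#3.
Leap in, step out — an appoggiatura.
The harmony at that moment is D diminished triad (D, F, Ab); Bb4 is not a chord tone.
It is approached by leap up from D4 and left by step down to Ab4.
Leap in, step out — an appoggiatura.

G3 (beat 3) — appoggiatura; Bb4 (beat 7) — appoggiatura.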